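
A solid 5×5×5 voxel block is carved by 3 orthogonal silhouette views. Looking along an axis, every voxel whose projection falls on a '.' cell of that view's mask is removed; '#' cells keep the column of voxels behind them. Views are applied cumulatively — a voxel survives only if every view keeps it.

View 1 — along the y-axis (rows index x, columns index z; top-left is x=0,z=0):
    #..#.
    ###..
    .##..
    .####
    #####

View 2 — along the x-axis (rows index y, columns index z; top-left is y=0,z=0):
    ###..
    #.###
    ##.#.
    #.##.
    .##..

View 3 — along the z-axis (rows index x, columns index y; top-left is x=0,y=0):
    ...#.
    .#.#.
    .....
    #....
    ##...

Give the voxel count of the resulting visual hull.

voxel count = 15

full grid |V| = 125
after view 1 [y-axis, 16 of 25 cells solid] → remaining = 80
after view 2 [x-axis, 15 of 25 cells solid] → remaining = 51
after view 3 [z-axis, 6 of 25 cells solid] → remaining = 15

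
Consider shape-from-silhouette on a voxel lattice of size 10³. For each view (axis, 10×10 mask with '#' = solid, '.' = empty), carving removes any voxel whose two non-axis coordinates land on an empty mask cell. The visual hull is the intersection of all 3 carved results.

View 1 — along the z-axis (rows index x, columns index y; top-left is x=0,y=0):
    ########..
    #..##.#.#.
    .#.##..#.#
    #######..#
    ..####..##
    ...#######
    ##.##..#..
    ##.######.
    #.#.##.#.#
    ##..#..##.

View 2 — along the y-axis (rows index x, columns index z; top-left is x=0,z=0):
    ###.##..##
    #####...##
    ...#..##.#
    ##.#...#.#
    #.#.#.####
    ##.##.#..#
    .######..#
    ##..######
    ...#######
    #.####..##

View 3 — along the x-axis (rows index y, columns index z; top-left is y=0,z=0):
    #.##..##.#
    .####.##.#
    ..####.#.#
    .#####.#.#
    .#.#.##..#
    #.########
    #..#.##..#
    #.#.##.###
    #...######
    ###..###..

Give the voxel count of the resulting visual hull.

full grid |V| = 1000
step 1: project along z, AND mask (63/100) → |grid| = 630
step 2: project along y, AND mask (65/100) → |grid| = 411
step 3: project along x, AND mask (65/100) → |grid| = 266

voxel count = 266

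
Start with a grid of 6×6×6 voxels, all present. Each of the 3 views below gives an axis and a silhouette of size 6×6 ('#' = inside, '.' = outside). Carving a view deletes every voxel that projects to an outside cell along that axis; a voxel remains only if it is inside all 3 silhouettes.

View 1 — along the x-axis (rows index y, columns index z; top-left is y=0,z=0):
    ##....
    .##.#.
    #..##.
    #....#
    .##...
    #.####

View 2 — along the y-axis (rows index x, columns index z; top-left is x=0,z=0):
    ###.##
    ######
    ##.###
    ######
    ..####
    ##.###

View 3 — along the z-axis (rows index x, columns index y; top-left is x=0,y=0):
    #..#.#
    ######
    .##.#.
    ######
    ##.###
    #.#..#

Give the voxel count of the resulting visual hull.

|visual hull| = 65

full grid |V| = 216
[1] x-view keeps 17 columns → grid now 102
[2] y-view keeps 31 columns → grid now 87
[3] z-view keeps 26 columns → grid now 65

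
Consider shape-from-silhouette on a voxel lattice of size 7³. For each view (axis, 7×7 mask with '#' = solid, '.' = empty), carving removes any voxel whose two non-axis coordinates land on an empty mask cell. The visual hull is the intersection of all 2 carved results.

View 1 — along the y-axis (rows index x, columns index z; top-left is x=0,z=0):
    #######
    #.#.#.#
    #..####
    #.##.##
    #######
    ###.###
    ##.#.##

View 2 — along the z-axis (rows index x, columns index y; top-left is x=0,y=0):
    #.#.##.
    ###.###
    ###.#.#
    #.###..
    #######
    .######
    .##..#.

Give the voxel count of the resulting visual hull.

remaining voxels: 197

initial block: 7^3 = 343
[1] y-view keeps 39 columns → grid now 273
[2] z-view keeps 35 columns → grid now 197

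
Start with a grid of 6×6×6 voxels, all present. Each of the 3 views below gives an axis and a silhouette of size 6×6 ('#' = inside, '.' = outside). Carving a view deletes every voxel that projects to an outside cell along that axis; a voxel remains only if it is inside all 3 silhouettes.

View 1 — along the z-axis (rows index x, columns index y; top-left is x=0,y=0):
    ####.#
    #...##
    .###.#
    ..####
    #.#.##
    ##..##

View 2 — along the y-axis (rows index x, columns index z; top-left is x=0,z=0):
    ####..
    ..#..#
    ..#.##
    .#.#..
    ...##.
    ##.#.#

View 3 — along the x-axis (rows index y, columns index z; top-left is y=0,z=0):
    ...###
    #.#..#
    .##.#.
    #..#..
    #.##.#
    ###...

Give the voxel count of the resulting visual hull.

36 voxels

full grid |V| = 216
[1] z-view keeps 24 columns → grid now 144
[2] y-view keeps 17 columns → grid now 70
[3] x-view keeps 18 columns → grid now 36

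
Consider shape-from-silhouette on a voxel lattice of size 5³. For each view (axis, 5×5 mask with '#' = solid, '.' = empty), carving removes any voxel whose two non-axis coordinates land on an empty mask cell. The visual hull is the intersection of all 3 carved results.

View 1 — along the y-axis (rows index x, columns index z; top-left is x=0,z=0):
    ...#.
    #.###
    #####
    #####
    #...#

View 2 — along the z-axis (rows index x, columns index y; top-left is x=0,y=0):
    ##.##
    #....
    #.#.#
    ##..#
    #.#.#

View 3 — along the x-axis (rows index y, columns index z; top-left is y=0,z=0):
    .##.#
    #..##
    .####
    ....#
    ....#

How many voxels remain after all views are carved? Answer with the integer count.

|visual hull| = 21

before carving: 125 voxels (5×5×5)
after view 1 [y-axis, 17 of 25 cells solid] → remaining = 85
after view 2 [z-axis, 14 of 25 cells solid] → remaining = 44
after view 3 [x-axis, 12 of 25 cells solid] → remaining = 21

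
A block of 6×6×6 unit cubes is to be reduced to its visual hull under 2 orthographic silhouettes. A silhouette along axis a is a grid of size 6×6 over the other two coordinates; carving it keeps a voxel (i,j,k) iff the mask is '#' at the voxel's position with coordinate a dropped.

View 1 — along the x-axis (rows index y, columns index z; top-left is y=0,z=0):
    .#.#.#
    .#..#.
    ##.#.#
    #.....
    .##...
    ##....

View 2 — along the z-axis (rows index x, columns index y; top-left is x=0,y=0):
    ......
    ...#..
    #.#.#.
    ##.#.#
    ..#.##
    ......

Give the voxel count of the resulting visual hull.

voxel count = 26

full grid |V| = 216
after view 1 [x-axis, 14 of 36 cells solid] → remaining = 84
after view 2 [z-axis, 11 of 36 cells solid] → remaining = 26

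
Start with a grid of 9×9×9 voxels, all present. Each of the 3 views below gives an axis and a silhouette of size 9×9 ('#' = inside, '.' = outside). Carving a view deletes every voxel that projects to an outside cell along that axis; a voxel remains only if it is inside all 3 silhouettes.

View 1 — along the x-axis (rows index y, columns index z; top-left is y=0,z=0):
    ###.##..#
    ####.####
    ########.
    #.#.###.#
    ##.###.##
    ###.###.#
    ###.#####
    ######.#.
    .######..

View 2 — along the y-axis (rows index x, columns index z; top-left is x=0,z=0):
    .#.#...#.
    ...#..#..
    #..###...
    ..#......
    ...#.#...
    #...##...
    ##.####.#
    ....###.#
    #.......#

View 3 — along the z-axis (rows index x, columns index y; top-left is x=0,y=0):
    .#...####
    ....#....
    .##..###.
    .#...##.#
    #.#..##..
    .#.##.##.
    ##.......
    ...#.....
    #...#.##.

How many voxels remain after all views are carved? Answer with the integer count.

before carving: 729 voxels (9×9×9)
  1. axis=0 (YZ plane), |mask|=63  ⇒  voxels=567
  2. axis=1 (XZ plane), |mask|=28  ⇒  voxels=199
  3. axis=2 (XY plane), |mask|=31  ⇒  voxels=74

voxel count = 74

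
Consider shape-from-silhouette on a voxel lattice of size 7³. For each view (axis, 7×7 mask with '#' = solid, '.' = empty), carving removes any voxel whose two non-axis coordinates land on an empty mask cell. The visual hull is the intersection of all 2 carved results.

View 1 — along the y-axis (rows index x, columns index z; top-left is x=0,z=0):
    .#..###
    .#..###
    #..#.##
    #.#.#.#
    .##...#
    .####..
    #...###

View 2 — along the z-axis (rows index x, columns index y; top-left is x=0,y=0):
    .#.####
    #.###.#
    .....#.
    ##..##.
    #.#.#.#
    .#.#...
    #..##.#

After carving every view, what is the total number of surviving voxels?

|visual hull| = 96

before carving: 343 voxels (7×7×7)
after view 1 [y-axis, 27 of 49 cells solid] → remaining = 189
after view 2 [z-axis, 25 of 49 cells solid] → remaining = 96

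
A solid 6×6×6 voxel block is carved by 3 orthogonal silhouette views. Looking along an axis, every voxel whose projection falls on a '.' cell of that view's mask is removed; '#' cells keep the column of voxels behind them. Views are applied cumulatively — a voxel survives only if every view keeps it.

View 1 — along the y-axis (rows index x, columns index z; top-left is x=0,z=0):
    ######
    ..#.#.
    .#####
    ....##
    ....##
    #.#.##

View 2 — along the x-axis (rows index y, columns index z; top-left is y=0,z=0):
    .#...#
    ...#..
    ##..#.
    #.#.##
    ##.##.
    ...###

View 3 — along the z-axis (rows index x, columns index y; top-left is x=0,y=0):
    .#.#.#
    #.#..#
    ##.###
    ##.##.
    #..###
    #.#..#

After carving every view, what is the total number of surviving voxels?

full grid |V| = 216
after view 1 [y-axis, 21 of 36 cells solid] → remaining = 126
after view 2 [x-axis, 17 of 36 cells solid] → remaining = 61
after view 3 [z-axis, 22 of 36 cells solid] → remaining = 37

|visual hull| = 37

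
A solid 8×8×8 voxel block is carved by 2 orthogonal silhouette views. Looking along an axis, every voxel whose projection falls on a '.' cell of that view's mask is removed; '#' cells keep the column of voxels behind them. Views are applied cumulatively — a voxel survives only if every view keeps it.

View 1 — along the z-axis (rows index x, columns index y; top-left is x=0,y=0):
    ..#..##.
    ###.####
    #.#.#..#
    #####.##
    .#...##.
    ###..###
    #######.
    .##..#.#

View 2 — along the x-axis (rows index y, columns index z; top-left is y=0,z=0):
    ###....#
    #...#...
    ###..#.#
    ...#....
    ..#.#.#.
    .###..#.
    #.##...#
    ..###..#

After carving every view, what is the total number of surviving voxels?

start: 8×8×8 = 512 voxels
V1 z: intersect with XY mask (41 set) -- 328 left
V2 x: intersect with YZ mask (27 set) -- 149 left

149 voxels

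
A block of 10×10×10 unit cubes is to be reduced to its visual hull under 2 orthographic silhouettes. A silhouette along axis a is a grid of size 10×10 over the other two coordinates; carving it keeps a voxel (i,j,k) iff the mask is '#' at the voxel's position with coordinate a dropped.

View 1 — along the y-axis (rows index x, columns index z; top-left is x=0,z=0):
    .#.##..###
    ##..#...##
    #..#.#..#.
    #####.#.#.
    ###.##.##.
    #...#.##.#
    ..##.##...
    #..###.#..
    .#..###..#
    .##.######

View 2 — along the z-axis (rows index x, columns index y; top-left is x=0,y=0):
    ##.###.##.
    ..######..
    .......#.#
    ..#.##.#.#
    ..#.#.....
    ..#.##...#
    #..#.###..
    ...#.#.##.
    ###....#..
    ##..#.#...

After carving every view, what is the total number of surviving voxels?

|visual hull| = 241

start: 10×10×10 = 1000 voxels
after view 1 [y-axis, 56 of 100 cells solid] → remaining = 560
after view 2 [z-axis, 43 of 100 cells solid] → remaining = 241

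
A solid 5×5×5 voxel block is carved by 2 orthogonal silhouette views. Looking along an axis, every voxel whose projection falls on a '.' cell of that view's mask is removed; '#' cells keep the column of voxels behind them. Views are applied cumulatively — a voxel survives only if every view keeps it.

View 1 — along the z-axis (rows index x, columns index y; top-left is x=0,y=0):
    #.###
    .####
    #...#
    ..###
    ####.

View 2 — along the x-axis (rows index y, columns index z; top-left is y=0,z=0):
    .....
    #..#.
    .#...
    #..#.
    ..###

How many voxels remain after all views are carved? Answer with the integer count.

full grid |V| = 125
[1] z-view keeps 17 columns → grid now 85
[2] x-view keeps 8 columns → grid now 28

|visual hull| = 28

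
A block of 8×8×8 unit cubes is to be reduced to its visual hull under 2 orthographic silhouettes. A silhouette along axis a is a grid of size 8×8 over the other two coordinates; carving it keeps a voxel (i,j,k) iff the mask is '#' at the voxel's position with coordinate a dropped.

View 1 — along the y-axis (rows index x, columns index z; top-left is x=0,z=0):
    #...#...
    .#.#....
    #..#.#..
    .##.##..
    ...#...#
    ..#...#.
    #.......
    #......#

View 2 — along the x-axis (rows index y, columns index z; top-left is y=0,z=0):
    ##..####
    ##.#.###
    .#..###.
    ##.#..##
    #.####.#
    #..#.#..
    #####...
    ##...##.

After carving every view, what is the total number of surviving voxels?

initial block: 8^3 = 512
carve view 1 (along y, XZ-mask fill 18/64): 144 voxels remain
carve view 2 (along x, YZ-mask fill 39/64): 92 voxels remain

voxel count = 92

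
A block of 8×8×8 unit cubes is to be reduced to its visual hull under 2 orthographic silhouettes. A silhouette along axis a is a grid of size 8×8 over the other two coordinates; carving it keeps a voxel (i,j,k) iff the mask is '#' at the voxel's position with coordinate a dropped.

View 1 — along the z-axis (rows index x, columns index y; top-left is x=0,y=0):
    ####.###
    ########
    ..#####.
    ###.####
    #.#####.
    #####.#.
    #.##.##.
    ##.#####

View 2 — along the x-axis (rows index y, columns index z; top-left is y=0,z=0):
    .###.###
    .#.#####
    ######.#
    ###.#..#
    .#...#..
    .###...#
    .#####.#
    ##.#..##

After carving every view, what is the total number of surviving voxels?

initial block: 8^3 = 512
[1] z-view keeps 51 columns → grid now 408
[2] x-view keeps 41 columns → grid now 264

|visual hull| = 264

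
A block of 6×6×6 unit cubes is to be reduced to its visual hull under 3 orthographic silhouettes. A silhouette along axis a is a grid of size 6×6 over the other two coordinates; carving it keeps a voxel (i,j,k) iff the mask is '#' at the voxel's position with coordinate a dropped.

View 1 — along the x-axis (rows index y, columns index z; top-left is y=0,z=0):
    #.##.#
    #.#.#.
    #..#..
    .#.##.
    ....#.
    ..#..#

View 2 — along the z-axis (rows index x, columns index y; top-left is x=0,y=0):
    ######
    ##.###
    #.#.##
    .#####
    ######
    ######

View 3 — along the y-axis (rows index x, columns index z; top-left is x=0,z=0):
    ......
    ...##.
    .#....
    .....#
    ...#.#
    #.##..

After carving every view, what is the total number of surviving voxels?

|visual hull| = 20

before carving: 216 voxels (6×6×6)
V1 x: intersect with YZ mask (15 set) -- 90 left
V2 z: intersect with XY mask (32 set) -- 78 left
V3 y: intersect with XZ mask (9 set) -- 20 left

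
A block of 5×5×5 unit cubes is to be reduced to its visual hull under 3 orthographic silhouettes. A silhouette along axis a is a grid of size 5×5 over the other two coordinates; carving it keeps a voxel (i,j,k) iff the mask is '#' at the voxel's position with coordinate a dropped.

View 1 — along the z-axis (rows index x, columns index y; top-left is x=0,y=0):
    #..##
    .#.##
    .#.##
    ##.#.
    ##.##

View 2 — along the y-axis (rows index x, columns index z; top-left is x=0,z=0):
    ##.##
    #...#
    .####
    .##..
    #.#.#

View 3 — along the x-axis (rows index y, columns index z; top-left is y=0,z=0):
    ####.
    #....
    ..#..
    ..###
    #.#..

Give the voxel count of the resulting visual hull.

remaining voxels: 23

before carving: 125 voxels (5×5×5)
step 1: project along z, AND mask (16/25) → |grid| = 80
step 2: project along y, AND mask (15/25) → |grid| = 48
step 3: project along x, AND mask (11/25) → |grid| = 23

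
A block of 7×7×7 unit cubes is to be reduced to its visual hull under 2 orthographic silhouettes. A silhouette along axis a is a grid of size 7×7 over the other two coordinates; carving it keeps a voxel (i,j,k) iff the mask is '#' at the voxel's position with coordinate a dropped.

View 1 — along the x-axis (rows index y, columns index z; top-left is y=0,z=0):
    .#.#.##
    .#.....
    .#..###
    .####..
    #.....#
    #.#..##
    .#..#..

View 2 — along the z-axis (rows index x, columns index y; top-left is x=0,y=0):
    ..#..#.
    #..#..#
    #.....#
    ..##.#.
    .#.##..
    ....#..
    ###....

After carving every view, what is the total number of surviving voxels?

before carving: 343 voxels (7×7×7)
step 1: project along x, AND mask (21/49) → |grid| = 147
step 2: project along z, AND mask (17/49) → |grid| = 54

voxel count = 54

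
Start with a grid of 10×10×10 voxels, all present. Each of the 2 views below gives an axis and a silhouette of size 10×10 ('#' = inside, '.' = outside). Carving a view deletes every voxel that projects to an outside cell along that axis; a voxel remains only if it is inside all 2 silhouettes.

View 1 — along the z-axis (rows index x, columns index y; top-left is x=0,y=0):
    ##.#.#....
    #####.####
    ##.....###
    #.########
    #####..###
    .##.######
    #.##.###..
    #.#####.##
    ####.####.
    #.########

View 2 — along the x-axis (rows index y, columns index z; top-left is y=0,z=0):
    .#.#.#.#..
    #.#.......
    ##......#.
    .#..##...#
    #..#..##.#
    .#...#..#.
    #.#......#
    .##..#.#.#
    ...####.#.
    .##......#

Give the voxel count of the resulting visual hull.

|visual hull| = 277

initial block: 10^3 = 1000
after view 1 [z-axis, 74 of 100 cells solid] → remaining = 740
after view 2 [x-axis, 37 of 100 cells solid] → remaining = 277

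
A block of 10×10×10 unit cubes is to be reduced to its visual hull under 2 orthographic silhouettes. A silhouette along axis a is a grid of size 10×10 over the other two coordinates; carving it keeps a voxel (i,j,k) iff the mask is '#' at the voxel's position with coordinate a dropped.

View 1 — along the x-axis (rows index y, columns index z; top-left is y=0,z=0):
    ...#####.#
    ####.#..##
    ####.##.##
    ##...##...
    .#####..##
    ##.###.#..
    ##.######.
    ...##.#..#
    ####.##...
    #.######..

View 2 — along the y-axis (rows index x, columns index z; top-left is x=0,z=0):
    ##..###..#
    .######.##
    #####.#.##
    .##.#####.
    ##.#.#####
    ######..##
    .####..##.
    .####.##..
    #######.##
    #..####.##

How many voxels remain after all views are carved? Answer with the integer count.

before carving: 1000 voxels (10×10×10)
V1 x: intersect with YZ mask (63 set) -- 630 left
V2 y: intersect with XZ mask (73 set) -- 468 left

468 voxels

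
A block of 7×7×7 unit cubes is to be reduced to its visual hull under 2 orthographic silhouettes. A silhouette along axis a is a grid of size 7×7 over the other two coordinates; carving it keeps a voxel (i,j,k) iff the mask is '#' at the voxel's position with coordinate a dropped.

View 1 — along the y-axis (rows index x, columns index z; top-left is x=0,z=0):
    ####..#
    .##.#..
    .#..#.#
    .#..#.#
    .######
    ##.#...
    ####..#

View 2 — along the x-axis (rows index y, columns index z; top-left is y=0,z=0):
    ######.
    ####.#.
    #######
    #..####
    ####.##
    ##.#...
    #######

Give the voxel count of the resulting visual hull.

remaining voxels: 153

initial block: 7^3 = 343
  1. axis=1 (XZ plane), |mask|=28  ⇒  voxels=196
  2. axis=0 (YZ plane), |mask|=39  ⇒  voxels=153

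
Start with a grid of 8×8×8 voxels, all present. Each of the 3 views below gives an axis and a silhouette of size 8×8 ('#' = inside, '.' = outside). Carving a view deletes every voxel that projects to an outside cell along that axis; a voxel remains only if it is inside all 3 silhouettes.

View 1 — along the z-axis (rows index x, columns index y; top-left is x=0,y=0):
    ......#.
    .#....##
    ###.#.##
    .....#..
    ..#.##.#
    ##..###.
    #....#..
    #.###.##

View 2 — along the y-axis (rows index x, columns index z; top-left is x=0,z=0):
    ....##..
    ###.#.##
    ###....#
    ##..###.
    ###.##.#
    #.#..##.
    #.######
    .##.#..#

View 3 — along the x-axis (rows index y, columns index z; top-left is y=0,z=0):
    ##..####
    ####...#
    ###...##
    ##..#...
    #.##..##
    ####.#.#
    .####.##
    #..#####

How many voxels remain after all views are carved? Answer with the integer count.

91 voxels

initial block: 8^3 = 512
after view 1 [z-axis, 28 of 64 cells solid] → remaining = 224
after view 2 [y-axis, 38 of 64 cells solid] → remaining = 131
after view 3 [x-axis, 42 of 64 cells solid] → remaining = 91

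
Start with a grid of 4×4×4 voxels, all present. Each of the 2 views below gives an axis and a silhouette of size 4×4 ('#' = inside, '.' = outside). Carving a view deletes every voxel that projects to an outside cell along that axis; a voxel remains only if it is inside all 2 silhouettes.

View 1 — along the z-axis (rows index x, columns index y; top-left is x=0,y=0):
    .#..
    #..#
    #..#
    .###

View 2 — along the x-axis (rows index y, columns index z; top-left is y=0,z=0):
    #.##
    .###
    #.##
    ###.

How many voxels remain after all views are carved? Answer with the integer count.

|visual hull| = 24

before carving: 64 voxels (4×4×4)
carve view 1 (along z, XY-mask fill 8/16): 32 voxels remain
carve view 2 (along x, YZ-mask fill 12/16): 24 voxels remain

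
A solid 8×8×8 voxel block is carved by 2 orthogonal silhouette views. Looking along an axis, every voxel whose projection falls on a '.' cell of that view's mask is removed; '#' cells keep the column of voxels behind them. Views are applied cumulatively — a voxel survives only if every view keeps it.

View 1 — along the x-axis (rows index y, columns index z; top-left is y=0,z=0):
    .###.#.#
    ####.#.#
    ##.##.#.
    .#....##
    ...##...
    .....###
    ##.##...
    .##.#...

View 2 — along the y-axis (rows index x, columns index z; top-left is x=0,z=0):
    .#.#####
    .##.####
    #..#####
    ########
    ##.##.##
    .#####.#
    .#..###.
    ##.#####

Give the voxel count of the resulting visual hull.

full grid |V| = 512
  1. axis=0 (YZ plane), |mask|=31  ⇒  voxels=248
  2. axis=1 (XZ plane), |mask|=49  ⇒  voxels=195

voxel count = 195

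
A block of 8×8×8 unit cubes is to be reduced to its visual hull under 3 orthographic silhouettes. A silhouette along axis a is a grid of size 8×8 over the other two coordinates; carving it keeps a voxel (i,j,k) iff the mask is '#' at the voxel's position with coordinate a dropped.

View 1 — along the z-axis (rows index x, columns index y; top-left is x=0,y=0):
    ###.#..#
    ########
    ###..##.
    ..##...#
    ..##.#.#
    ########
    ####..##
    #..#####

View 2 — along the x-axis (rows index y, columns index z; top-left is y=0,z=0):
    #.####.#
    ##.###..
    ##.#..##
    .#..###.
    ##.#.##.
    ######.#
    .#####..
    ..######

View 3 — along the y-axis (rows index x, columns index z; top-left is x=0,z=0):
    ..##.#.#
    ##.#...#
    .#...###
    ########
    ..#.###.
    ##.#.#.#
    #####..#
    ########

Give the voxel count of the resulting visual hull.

voxel count = 159

start: 8×8×8 = 512 voxels
[1] z-view keeps 45 columns → grid now 360
[2] x-view keeps 43 columns → grid now 242
[3] y-view keeps 43 columns → grid now 159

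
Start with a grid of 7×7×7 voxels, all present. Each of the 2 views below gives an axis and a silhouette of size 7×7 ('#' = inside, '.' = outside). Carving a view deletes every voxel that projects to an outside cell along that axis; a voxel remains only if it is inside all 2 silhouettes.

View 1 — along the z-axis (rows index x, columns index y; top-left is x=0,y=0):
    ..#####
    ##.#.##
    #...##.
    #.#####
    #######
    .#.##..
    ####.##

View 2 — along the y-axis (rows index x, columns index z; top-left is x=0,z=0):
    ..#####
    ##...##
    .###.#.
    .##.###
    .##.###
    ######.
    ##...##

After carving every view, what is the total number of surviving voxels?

initial block: 7^3 = 343
  1. axis=2 (XY plane), |mask|=35  ⇒  voxels=245
  2. axis=1 (XZ plane), |mask|=33  ⇒  voxels=164

164 voxels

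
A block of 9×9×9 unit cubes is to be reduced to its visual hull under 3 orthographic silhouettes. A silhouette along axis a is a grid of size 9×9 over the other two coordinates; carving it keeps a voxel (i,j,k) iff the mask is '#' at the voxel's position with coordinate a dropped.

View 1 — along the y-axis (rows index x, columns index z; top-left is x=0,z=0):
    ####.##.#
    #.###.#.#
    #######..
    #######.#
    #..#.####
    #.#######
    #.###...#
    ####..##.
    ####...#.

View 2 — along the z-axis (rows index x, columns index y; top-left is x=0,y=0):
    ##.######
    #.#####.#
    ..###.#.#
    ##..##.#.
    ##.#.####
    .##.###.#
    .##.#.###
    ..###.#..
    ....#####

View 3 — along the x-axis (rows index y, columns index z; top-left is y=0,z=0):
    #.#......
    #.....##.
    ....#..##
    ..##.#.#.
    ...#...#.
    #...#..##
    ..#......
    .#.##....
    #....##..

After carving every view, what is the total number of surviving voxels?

before carving: 729 voxels (9×9×9)
after view 1 [y-axis, 58 of 81 cells solid] → remaining = 522
after view 2 [z-axis, 53 of 81 cells solid] → remaining = 342
after view 3 [x-axis, 25 of 81 cells solid] → remaining = 102

102 voxels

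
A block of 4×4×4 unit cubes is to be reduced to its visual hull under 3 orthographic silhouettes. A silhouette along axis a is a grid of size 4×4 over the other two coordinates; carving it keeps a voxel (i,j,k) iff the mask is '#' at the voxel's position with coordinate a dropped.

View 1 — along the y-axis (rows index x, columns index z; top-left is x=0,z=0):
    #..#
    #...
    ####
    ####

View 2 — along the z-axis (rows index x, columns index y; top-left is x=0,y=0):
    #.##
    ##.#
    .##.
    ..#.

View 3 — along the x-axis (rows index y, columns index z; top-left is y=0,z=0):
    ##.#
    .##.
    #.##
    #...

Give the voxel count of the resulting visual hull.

remaining voxels: 15

before carving: 64 voxels (4×4×4)
[1] y-view keeps 11 columns → grid now 44
[2] z-view keeps 9 columns → grid now 21
[3] x-view keeps 9 columns → grid now 15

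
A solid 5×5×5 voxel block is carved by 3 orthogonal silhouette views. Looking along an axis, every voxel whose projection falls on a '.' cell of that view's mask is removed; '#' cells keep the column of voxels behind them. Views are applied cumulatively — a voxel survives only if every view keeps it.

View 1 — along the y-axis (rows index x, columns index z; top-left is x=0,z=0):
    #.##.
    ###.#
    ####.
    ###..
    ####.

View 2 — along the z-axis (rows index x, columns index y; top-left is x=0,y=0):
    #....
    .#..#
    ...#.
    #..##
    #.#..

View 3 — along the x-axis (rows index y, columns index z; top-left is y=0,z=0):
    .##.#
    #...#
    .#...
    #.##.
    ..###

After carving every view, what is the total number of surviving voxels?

remaining voxels: 16

start: 5×5×5 = 125 voxels
  1. axis=1 (XZ plane), |mask|=18  ⇒  voxels=90
  2. axis=2 (XY plane), |mask|=9  ⇒  voxels=32
  3. axis=0 (YZ plane), |mask|=12  ⇒  voxels=16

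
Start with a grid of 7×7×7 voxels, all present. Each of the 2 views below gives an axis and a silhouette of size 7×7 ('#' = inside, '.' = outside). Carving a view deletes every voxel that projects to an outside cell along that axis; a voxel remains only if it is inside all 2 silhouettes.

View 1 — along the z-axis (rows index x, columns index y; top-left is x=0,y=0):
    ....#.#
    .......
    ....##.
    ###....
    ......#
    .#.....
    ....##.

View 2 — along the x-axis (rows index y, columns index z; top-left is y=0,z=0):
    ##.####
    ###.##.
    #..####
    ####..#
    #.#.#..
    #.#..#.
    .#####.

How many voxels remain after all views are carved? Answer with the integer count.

initial block: 7^3 = 343
V1 z: intersect with XY mask (11 set) -- 77 left
V2 x: intersect with YZ mask (32 set) -- 46 left

remaining voxels: 46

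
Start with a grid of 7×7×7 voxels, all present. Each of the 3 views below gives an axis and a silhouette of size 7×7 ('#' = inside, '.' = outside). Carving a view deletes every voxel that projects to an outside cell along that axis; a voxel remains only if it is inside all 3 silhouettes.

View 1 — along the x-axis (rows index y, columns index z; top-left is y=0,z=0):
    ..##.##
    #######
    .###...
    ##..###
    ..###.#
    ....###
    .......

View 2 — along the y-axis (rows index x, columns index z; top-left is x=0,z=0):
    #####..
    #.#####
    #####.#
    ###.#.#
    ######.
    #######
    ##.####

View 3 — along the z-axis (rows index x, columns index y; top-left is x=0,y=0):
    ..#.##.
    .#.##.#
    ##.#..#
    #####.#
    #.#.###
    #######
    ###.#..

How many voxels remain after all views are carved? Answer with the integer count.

101 voxels

full grid |V| = 343
step 1: project along x, AND mask (26/49) → |grid| = 182
step 2: project along y, AND mask (41/49) → |grid| = 149
step 3: project along z, AND mask (33/49) → |grid| = 101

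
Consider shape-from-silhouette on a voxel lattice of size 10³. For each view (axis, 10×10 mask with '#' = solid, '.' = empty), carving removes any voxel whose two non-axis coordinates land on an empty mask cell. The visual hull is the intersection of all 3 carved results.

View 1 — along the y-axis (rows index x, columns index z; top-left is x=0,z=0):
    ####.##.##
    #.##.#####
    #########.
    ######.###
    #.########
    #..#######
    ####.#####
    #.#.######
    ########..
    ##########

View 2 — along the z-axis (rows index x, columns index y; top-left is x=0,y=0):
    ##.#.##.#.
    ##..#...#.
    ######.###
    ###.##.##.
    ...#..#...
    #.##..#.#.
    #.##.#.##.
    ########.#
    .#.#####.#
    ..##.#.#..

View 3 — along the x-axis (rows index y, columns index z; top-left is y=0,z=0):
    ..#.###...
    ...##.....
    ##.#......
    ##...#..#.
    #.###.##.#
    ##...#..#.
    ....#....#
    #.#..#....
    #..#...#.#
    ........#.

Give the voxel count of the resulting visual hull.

before carving: 1000 voxels (10×10×10)
step 1: project along y, AND mask (86/100) → |grid| = 860
step 2: project along z, AND mask (59/100) → |grid| = 504
step 3: project along x, AND mask (34/100) → |grid| = 181

remaining voxels: 181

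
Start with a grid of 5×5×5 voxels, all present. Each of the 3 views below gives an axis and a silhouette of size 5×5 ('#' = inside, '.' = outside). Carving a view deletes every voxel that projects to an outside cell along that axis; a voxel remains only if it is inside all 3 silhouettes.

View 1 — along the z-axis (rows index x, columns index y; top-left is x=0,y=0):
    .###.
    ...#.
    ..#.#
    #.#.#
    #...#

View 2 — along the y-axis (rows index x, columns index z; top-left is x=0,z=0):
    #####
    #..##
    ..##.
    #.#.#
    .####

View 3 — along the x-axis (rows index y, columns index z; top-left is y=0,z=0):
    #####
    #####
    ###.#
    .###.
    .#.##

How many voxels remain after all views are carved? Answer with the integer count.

voxel count = 29

initial block: 5^3 = 125
[1] z-view keeps 11 columns → grid now 55
[2] y-view keeps 17 columns → grid now 39
[3] x-view keeps 20 columns → grid now 29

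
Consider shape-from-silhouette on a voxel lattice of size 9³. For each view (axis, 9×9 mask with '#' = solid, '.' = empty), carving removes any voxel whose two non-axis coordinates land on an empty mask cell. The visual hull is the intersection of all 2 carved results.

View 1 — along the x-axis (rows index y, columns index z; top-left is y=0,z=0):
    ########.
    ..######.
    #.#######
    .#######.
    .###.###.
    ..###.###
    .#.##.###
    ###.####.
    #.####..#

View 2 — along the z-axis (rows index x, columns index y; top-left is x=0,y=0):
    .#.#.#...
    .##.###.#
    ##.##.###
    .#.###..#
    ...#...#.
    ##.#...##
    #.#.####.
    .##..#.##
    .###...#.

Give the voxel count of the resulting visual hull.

full grid |V| = 729
carve view 1 (along x, YZ-mask fill 60/81): 540 voxels remain
carve view 2 (along z, XY-mask fill 43/81): 284 voxels remain

voxel count = 284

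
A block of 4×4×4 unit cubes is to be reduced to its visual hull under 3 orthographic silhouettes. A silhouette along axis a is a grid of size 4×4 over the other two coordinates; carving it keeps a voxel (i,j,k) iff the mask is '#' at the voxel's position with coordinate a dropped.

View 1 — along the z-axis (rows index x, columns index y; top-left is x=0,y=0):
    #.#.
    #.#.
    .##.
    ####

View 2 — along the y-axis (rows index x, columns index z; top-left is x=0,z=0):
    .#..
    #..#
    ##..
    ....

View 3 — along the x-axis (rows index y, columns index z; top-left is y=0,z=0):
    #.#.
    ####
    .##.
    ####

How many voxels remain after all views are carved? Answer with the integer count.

initial block: 4^3 = 64
V1 z: intersect with XY mask (10 set) -- 40 left
V2 y: intersect with XZ mask (5 set) -- 10 left
V3 x: intersect with YZ mask (12 set) -- 5 left

voxel count = 5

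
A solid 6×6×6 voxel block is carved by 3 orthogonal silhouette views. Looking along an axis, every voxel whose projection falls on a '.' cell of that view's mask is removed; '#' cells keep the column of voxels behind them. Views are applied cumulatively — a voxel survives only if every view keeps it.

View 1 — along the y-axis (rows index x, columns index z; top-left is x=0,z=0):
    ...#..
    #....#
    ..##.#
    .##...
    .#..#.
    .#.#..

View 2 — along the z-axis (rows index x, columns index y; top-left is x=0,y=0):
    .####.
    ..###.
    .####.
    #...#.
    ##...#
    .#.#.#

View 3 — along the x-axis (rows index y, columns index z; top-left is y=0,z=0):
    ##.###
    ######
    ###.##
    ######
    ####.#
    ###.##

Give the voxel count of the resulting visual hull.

remaining voxels: 34

start: 6×6×6 = 216 voxels
step 1: project along y, AND mask (12/36) → |grid| = 72
step 2: project along z, AND mask (19/36) → |grid| = 38
step 3: project along x, AND mask (32/36) → |grid| = 34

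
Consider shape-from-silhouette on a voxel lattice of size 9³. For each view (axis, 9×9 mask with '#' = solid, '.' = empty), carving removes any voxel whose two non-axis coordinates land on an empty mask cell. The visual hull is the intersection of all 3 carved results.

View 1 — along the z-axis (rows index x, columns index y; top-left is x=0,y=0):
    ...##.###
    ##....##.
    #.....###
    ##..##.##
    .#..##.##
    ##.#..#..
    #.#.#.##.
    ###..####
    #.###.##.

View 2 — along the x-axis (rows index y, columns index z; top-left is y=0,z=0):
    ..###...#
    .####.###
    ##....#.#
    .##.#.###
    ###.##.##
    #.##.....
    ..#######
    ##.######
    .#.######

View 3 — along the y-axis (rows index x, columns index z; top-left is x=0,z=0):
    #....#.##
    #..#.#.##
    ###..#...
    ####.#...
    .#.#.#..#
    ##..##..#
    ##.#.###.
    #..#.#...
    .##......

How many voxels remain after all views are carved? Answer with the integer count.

121 voxels

initial block: 9^3 = 729
  1. axis=2 (XY plane), |mask|=46  ⇒  voxels=414
  2. axis=0 (YZ plane), |mask|=53  ⇒  voxels=285
  3. axis=1 (XZ plane), |mask|=38  ⇒  voxels=121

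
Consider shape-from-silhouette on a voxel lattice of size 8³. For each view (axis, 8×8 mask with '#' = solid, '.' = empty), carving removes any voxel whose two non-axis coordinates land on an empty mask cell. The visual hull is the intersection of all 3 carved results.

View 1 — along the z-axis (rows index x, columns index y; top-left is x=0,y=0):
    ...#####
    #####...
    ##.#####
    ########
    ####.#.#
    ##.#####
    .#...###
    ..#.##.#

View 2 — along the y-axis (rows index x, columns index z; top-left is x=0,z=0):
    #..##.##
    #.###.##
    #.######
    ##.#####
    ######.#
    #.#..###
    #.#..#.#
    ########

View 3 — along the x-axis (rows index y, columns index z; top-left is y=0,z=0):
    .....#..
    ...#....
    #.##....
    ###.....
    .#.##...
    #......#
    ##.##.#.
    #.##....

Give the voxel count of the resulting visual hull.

remaining voxels: 90

full grid |V| = 512
[1] z-view keeps 46 columns → grid now 368
[2] y-view keeps 49 columns → grid now 285
[3] x-view keeps 21 columns → grid now 90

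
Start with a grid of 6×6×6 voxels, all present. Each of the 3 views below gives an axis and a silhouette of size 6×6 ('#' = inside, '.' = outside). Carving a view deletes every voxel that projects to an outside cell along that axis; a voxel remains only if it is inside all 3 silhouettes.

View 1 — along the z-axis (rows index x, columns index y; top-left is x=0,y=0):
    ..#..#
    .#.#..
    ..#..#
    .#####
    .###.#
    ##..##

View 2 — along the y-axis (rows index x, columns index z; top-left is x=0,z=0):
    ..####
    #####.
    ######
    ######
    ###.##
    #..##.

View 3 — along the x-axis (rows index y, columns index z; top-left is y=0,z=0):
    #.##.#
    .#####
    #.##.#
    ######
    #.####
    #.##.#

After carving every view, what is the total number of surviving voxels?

voxel count = 71

full grid |V| = 216
V1 z: intersect with XY mask (19 set) -- 114 left
V2 y: intersect with XZ mask (29 set) -- 92 left
V3 x: intersect with YZ mask (28 set) -- 71 left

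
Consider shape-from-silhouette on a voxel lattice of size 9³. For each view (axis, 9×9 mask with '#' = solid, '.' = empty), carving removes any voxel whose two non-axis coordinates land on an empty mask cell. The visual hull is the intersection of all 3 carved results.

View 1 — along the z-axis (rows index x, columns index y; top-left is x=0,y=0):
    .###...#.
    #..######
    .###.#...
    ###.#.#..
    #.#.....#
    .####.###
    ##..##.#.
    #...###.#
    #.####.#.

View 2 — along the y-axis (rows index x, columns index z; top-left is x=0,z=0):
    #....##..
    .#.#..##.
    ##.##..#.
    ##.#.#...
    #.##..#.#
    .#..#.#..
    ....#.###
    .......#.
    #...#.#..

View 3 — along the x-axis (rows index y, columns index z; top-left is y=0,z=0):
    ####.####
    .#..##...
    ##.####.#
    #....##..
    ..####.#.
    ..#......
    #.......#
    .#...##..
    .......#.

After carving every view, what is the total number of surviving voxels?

before carving: 729 voxels (9×9×9)
  1. axis=2 (XY plane), |mask|=46  ⇒  voxels=414
  2. axis=1 (XZ plane), |mask|=32  ⇒  voxels=159
  3. axis=0 (YZ plane), |mask|=33  ⇒  voxels=76

remaining voxels: 76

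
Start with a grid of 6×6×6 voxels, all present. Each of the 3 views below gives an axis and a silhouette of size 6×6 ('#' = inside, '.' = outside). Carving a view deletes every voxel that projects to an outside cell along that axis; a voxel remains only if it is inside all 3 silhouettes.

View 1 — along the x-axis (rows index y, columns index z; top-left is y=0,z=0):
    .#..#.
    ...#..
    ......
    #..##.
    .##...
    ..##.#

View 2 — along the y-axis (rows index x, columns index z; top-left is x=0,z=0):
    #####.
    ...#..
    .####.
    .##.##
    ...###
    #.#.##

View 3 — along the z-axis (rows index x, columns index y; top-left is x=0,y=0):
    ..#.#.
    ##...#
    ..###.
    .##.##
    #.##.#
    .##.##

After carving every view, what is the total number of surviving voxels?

full grid |V| = 216
carve view 1 (along x, YZ-mask fill 11/36): 66 voxels remain
carve view 2 (along y, XZ-mask fill 21/36): 41 voxels remain
carve view 3 (along z, XY-mask fill 20/36): 20 voxels remain

|visual hull| = 20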